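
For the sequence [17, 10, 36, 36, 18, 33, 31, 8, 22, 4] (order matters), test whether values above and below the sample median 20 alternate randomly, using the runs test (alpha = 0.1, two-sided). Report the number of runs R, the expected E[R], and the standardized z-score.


Step 1: Compute median = 20; label A = above, B = below.
Labels in order: BBAABAABAB  (n_A = 5, n_B = 5)
Step 2: Count runs R = 7.
Step 3: Under H0 (random ordering), E[R] = 2*n_A*n_B/(n_A+n_B) + 1 = 2*5*5/10 + 1 = 6.0000.
        Var[R] = 2*n_A*n_B*(2*n_A*n_B - n_A - n_B) / ((n_A+n_B)^2 * (n_A+n_B-1)) = 2000/900 = 2.2222.
        SD[R] = 1.4907.
Step 4: Continuity-corrected z = (R - 0.5 - E[R]) / SD[R] = (7 - 0.5 - 6.0000) / 1.4907 = 0.3354.
Step 5: Two-sided p-value via normal approximation = 2*(1 - Phi(|z|)) = 0.737316.
Step 6: alpha = 0.1. fail to reject H0.

R = 7, z = 0.3354, p = 0.737316, fail to reject H0.


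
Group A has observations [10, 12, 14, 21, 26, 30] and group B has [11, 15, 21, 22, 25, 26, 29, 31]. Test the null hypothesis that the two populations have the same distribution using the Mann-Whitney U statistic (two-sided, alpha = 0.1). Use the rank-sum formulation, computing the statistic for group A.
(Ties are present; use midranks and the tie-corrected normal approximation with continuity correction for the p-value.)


Step 1: Combine and sort all 14 observations; assign midranks.
sorted (value, group): (10,X), (11,Y), (12,X), (14,X), (15,Y), (21,X), (21,Y), (22,Y), (25,Y), (26,X), (26,Y), (29,Y), (30,X), (31,Y)
ranks: 10->1, 11->2, 12->3, 14->4, 15->5, 21->6.5, 21->6.5, 22->8, 25->9, 26->10.5, 26->10.5, 29->12, 30->13, 31->14
Step 2: Rank sum for X: R1 = 1 + 3 + 4 + 6.5 + 10.5 + 13 = 38.
Step 3: U_X = R1 - n1(n1+1)/2 = 38 - 6*7/2 = 38 - 21 = 17.
       U_Y = n1*n2 - U_X = 48 - 17 = 31.
Step 4: Ties are present, so use the tie-corrected normal approximation (with continuity correction) for the p-value.
Step 5: p-value = 0.400350; compare to alpha = 0.1. fail to reject H0.

U_X = 17, p = 0.400350, fail to reject H0 at alpha = 0.1.


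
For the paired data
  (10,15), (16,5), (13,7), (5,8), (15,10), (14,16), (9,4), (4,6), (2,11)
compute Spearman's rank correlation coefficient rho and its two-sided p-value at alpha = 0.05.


Step 1: Rank x and y separately (midranks; no ties here).
rank(x): 10->5, 16->9, 13->6, 5->3, 15->8, 14->7, 9->4, 4->2, 2->1
rank(y): 15->8, 5->2, 7->4, 8->5, 10->6, 16->9, 4->1, 6->3, 11->7
Step 2: d_i = R_x(i) - R_y(i); compute d_i^2.
  (5-8)^2=9, (9-2)^2=49, (6-4)^2=4, (3-5)^2=4, (8-6)^2=4, (7-9)^2=4, (4-1)^2=9, (2-3)^2=1, (1-7)^2=36
sum(d^2) = 120.
Step 3: rho = 1 - 6*120 / (9*(9^2 - 1)) = 1 - 720/720 = 0.000000.
Step 4: Under H0, t = rho * sqrt((n-2)/(1-rho^2)) = 0.0000 ~ t(7).
Step 5: Two-sided p-value from the t-distribution with 7 df = 1.000000.
Step 6: alpha = 0.05. fail to reject H0.

rho = 0.0000, p = 1.000000, fail to reject H0 at alpha = 0.05.


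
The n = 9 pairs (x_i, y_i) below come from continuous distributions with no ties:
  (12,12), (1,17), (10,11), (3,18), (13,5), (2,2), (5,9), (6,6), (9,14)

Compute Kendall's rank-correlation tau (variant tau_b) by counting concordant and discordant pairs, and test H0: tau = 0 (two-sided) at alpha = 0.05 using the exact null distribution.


Step 1: Enumerate the 36 unordered pairs (i,j) with i<j and classify each by sign(x_j-x_i) * sign(y_j-y_i).
  (1,2):dx=-11,dy=+5->D; (1,3):dx=-2,dy=-1->C; (1,4):dx=-9,dy=+6->D; (1,5):dx=+1,dy=-7->D
  (1,6):dx=-10,dy=-10->C; (1,7):dx=-7,dy=-3->C; (1,8):dx=-6,dy=-6->C; (1,9):dx=-3,dy=+2->D
  (2,3):dx=+9,dy=-6->D; (2,4):dx=+2,dy=+1->C; (2,5):dx=+12,dy=-12->D; (2,6):dx=+1,dy=-15->D
  (2,7):dx=+4,dy=-8->D; (2,8):dx=+5,dy=-11->D; (2,9):dx=+8,dy=-3->D; (3,4):dx=-7,dy=+7->D
  (3,5):dx=+3,dy=-6->D; (3,6):dx=-8,dy=-9->C; (3,7):dx=-5,dy=-2->C; (3,8):dx=-4,dy=-5->C
  (3,9):dx=-1,dy=+3->D; (4,5):dx=+10,dy=-13->D; (4,6):dx=-1,dy=-16->C; (4,7):dx=+2,dy=-9->D
  (4,8):dx=+3,dy=-12->D; (4,9):dx=+6,dy=-4->D; (5,6):dx=-11,dy=-3->C; (5,7):dx=-8,dy=+4->D
  (5,8):dx=-7,dy=+1->D; (5,9):dx=-4,dy=+9->D; (6,7):dx=+3,dy=+7->C; (6,8):dx=+4,dy=+4->C
  (6,9):dx=+7,dy=+12->C; (7,8):dx=+1,dy=-3->D; (7,9):dx=+4,dy=+5->C; (8,9):dx=+3,dy=+8->C
Step 2: C = 15, D = 21, total pairs = 36.
Step 3: tau = (C - D)/(n(n-1)/2) = (15 - 21)/36 = -0.166667.
Step 4: Exact two-sided p-value (enumerate n! = 362880 permutations of y under H0): p = 0.612202.
Step 5: alpha = 0.05. fail to reject H0.

tau_b = -0.1667 (C=15, D=21), p = 0.612202, fail to reject H0.


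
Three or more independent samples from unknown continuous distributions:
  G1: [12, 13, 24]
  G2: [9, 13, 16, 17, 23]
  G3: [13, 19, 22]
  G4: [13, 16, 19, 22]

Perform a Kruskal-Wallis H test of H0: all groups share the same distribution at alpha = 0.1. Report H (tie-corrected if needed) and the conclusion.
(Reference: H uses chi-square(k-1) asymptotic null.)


Step 1: Combine all N = 15 observations and assign midranks.
sorted (value, group, rank): (9,G2,1), (12,G1,2), (13,G1,4.5), (13,G2,4.5), (13,G3,4.5), (13,G4,4.5), (16,G2,7.5), (16,G4,7.5), (17,G2,9), (19,G3,10.5), (19,G4,10.5), (22,G3,12.5), (22,G4,12.5), (23,G2,14), (24,G1,15)
Step 2: Sum ranks within each group.
R_1 = 21.5 (n_1 = 3)
R_2 = 36 (n_2 = 5)
R_3 = 27.5 (n_3 = 3)
R_4 = 35 (n_4 = 4)
Step 3: H = 12/(N(N+1)) * sum(R_i^2/n_i) - 3(N+1)
     = 12/(15*16) * (21.5^2/3 + 36^2/5 + 27.5^2/3 + 35^2/4) - 3*16
     = 0.050000 * 971.617 - 48
     = 0.580833.
Step 4: Ties present; correction factor C = 1 - 78/(15^3 - 15) = 0.976786. Corrected H = 0.580833 / 0.976786 = 0.594637.
Step 5: Under H0, H ~ chi^2(3); p-value = 0.897659.
Step 6: alpha = 0.1. fail to reject H0.

H = 0.5946, df = 3, p = 0.897659, fail to reject H0.


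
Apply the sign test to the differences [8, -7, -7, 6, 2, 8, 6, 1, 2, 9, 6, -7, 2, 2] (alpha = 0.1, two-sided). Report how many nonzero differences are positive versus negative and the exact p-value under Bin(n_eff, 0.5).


Step 1: Discard zero differences. Original n = 14; n_eff = number of nonzero differences = 14.
Nonzero differences (with sign): +8, -7, -7, +6, +2, +8, +6, +1, +2, +9, +6, -7, +2, +2
Step 2: Count signs: positive = 11, negative = 3.
Step 3: Under H0: P(positive) = 0.5, so the number of positives S ~ Bin(14, 0.5).
Step 4: Two-sided exact p-value = sum of Bin(14,0.5) probabilities at or below the observed probability = 0.057373.
Step 5: alpha = 0.1. reject H0.

n_eff = 14, pos = 11, neg = 3, p = 0.057373, reject H0.


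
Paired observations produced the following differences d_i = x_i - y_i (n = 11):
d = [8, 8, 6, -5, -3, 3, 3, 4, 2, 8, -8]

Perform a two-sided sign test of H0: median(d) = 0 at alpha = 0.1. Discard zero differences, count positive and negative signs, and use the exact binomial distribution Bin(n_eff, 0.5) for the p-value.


Step 1: Discard zero differences. Original n = 11; n_eff = number of nonzero differences = 11.
Nonzero differences (with sign): +8, +8, +6, -5, -3, +3, +3, +4, +2, +8, -8
Step 2: Count signs: positive = 8, negative = 3.
Step 3: Under H0: P(positive) = 0.5, so the number of positives S ~ Bin(11, 0.5).
Step 4: Two-sided exact p-value = sum of Bin(11,0.5) probabilities at or below the observed probability = 0.226562.
Step 5: alpha = 0.1. fail to reject H0.

n_eff = 11, pos = 8, neg = 3, p = 0.226562, fail to reject H0.


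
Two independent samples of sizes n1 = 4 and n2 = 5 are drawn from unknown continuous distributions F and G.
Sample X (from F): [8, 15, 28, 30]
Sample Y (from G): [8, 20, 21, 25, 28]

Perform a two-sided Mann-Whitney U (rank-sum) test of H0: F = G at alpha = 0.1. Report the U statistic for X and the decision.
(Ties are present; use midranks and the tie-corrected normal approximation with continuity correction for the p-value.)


Step 1: Combine and sort all 9 observations; assign midranks.
sorted (value, group): (8,X), (8,Y), (15,X), (20,Y), (21,Y), (25,Y), (28,X), (28,Y), (30,X)
ranks: 8->1.5, 8->1.5, 15->3, 20->4, 21->5, 25->6, 28->7.5, 28->7.5, 30->9
Step 2: Rank sum for X: R1 = 1.5 + 3 + 7.5 + 9 = 21.
Step 3: U_X = R1 - n1(n1+1)/2 = 21 - 4*5/2 = 21 - 10 = 11.
       U_Y = n1*n2 - U_X = 20 - 11 = 9.
Step 4: Ties are present, so use the tie-corrected normal approximation (with continuity correction) for the p-value.
Step 5: p-value = 0.901705; compare to alpha = 0.1. fail to reject H0.

U_X = 11, p = 0.901705, fail to reject H0 at alpha = 0.1.


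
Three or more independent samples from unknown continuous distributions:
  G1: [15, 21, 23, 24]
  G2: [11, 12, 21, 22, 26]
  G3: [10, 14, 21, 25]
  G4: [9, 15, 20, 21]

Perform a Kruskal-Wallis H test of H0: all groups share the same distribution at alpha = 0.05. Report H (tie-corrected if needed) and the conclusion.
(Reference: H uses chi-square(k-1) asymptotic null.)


Step 1: Combine all N = 17 observations and assign midranks.
sorted (value, group, rank): (9,G4,1), (10,G3,2), (11,G2,3), (12,G2,4), (14,G3,5), (15,G1,6.5), (15,G4,6.5), (20,G4,8), (21,G1,10.5), (21,G2,10.5), (21,G3,10.5), (21,G4,10.5), (22,G2,13), (23,G1,14), (24,G1,15), (25,G3,16), (26,G2,17)
Step 2: Sum ranks within each group.
R_1 = 46 (n_1 = 4)
R_2 = 47.5 (n_2 = 5)
R_3 = 33.5 (n_3 = 4)
R_4 = 26 (n_4 = 4)
Step 3: H = 12/(N(N+1)) * sum(R_i^2/n_i) - 3(N+1)
     = 12/(17*18) * (46^2/4 + 47.5^2/5 + 33.5^2/4 + 26^2/4) - 3*18
     = 0.039216 * 1429.81 - 54
     = 2.071078.
Step 4: Ties present; correction factor C = 1 - 66/(17^3 - 17) = 0.986520. Corrected H = 2.071078 / 0.986520 = 2.099379.
Step 5: Under H0, H ~ chi^2(3); p-value = 0.552038.
Step 6: alpha = 0.05. fail to reject H0.

H = 2.0994, df = 3, p = 0.552038, fail to reject H0.


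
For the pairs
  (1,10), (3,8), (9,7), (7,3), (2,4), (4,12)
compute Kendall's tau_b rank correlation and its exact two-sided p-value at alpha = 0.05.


Step 1: Enumerate the 15 unordered pairs (i,j) with i<j and classify each by sign(x_j-x_i) * sign(y_j-y_i).
  (1,2):dx=+2,dy=-2->D; (1,3):dx=+8,dy=-3->D; (1,4):dx=+6,dy=-7->D; (1,5):dx=+1,dy=-6->D
  (1,6):dx=+3,dy=+2->C; (2,3):dx=+6,dy=-1->D; (2,4):dx=+4,dy=-5->D; (2,5):dx=-1,dy=-4->C
  (2,6):dx=+1,dy=+4->C; (3,4):dx=-2,dy=-4->C; (3,5):dx=-7,dy=-3->C; (3,6):dx=-5,dy=+5->D
  (4,5):dx=-5,dy=+1->D; (4,6):dx=-3,dy=+9->D; (5,6):dx=+2,dy=+8->C
Step 2: C = 6, D = 9, total pairs = 15.
Step 3: tau = (C - D)/(n(n-1)/2) = (6 - 9)/15 = -0.200000.
Step 4: Exact two-sided p-value (enumerate n! = 720 permutations of y under H0): p = 0.719444.
Step 5: alpha = 0.05. fail to reject H0.

tau_b = -0.2000 (C=6, D=9), p = 0.719444, fail to reject H0.


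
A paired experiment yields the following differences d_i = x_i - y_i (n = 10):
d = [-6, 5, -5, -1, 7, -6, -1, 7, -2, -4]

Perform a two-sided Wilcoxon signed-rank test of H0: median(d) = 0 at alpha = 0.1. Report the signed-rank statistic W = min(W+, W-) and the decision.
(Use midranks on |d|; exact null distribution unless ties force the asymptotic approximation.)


Step 1: Drop any zero differences (none here) and take |d_i|.
|d| = [6, 5, 5, 1, 7, 6, 1, 7, 2, 4]
Step 2: Midrank |d_i| (ties get averaged ranks).
ranks: |6|->7.5, |5|->5.5, |5|->5.5, |1|->1.5, |7|->9.5, |6|->7.5, |1|->1.5, |7|->9.5, |2|->3, |4|->4
Step 3: Attach original signs; sum ranks with positive sign and with negative sign.
W+ = 5.5 + 9.5 + 9.5 = 24.5
W- = 7.5 + 5.5 + 1.5 + 7.5 + 1.5 + 3 + 4 = 30.5
(Check: W+ + W- = 55 should equal n(n+1)/2 = 55.)
Step 4: Test statistic W = min(W+, W-) = 24.5.
Step 5: Ties in |d|, so use the tie-corrected normal approximation.
        E[W] = n(n+1)/4 = 10*11/4 = 27.5.
        Tie groups: |d|=1 (t=2), |d|=5 (t=2), |d|=6 (t=2), |d|=7 (t=2); sum(t^3 - t) = 24.
        Var[W] = n(n+1)(2n+1)/24 - sum(t^3-t)/48 = 2310/24 - 24/48 = 95.75.
        z = (W - E[W]) / sqrt(Var[W]) = (24.5 - 27.5) / 9.7852 = -0.3066.
        Two-sided p = 2*Phi(z) = 0.759159.
Step 6: alpha = 0.1. fail to reject H0.

W+ = 24.5, W- = 30.5, W = min = 24.5, p = 0.759159, fail to reject H0.


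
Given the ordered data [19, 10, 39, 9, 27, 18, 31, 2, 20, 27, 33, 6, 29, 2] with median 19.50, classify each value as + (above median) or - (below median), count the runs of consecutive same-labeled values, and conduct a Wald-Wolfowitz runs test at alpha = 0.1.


Step 1: Compute median = 19.50; label A = above, B = below.
Labels in order: BBABABABAAABAB  (n_A = 7, n_B = 7)
Step 2: Count runs R = 11.
Step 3: Under H0 (random ordering), E[R] = 2*n_A*n_B/(n_A+n_B) + 1 = 2*7*7/14 + 1 = 8.0000.
        Var[R] = 2*n_A*n_B*(2*n_A*n_B - n_A - n_B) / ((n_A+n_B)^2 * (n_A+n_B-1)) = 8232/2548 = 3.2308.
        SD[R] = 1.7974.
Step 4: Continuity-corrected z = (R - 0.5 - E[R]) / SD[R] = (11 - 0.5 - 8.0000) / 1.7974 = 1.3909.
Step 5: Two-sided p-value via normal approximation = 2*(1 - Phi(|z|)) = 0.164264.
Step 6: alpha = 0.1. fail to reject H0.

R = 11, z = 1.3909, p = 0.164264, fail to reject H0.


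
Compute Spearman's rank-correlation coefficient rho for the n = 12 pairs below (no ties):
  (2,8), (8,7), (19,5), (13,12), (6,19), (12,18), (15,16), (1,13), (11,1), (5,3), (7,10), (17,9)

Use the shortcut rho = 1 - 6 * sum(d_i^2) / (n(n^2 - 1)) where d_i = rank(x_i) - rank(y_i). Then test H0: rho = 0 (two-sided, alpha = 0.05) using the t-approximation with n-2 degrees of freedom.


Step 1: Rank x and y separately (midranks; no ties here).
rank(x): 2->2, 8->6, 19->12, 13->9, 6->4, 12->8, 15->10, 1->1, 11->7, 5->3, 7->5, 17->11
rank(y): 8->5, 7->4, 5->3, 12->8, 19->12, 18->11, 16->10, 13->9, 1->1, 3->2, 10->7, 9->6
Step 2: d_i = R_x(i) - R_y(i); compute d_i^2.
  (2-5)^2=9, (6-4)^2=4, (12-3)^2=81, (9-8)^2=1, (4-12)^2=64, (8-11)^2=9, (10-10)^2=0, (1-9)^2=64, (7-1)^2=36, (3-2)^2=1, (5-7)^2=4, (11-6)^2=25
sum(d^2) = 298.
Step 3: rho = 1 - 6*298 / (12*(12^2 - 1)) = 1 - 1788/1716 = -0.041958.
Step 4: Under H0, t = rho * sqrt((n-2)/(1-rho^2)) = -0.1328 ~ t(10).
Step 5: Two-sided p-value from the t-distribution with 10 df = 0.896986.
Step 6: alpha = 0.05. fail to reject H0.

rho = -0.0420, p = 0.896986, fail to reject H0 at alpha = 0.05.


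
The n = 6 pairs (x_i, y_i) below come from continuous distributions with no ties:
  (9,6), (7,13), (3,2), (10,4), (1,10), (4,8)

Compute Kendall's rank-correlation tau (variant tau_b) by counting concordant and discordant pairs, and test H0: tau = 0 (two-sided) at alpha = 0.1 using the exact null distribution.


Step 1: Enumerate the 15 unordered pairs (i,j) with i<j and classify each by sign(x_j-x_i) * sign(y_j-y_i).
  (1,2):dx=-2,dy=+7->D; (1,3):dx=-6,dy=-4->C; (1,4):dx=+1,dy=-2->D; (1,5):dx=-8,dy=+4->D
  (1,6):dx=-5,dy=+2->D; (2,3):dx=-4,dy=-11->C; (2,4):dx=+3,dy=-9->D; (2,5):dx=-6,dy=-3->C
  (2,6):dx=-3,dy=-5->C; (3,4):dx=+7,dy=+2->C; (3,5):dx=-2,dy=+8->D; (3,6):dx=+1,dy=+6->C
  (4,5):dx=-9,dy=+6->D; (4,6):dx=-6,dy=+4->D; (5,6):dx=+3,dy=-2->D
Step 2: C = 6, D = 9, total pairs = 15.
Step 3: tau = (C - D)/(n(n-1)/2) = (6 - 9)/15 = -0.200000.
Step 4: Exact two-sided p-value (enumerate n! = 720 permutations of y under H0): p = 0.719444.
Step 5: alpha = 0.1. fail to reject H0.

tau_b = -0.2000 (C=6, D=9), p = 0.719444, fail to reject H0.


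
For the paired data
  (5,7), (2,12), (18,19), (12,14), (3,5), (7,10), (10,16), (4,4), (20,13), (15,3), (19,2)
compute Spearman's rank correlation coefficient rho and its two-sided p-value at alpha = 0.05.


Step 1: Rank x and y separately (midranks; no ties here).
rank(x): 5->4, 2->1, 18->9, 12->7, 3->2, 7->5, 10->6, 4->3, 20->11, 15->8, 19->10
rank(y): 7->5, 12->7, 19->11, 14->9, 5->4, 10->6, 16->10, 4->3, 13->8, 3->2, 2->1
Step 2: d_i = R_x(i) - R_y(i); compute d_i^2.
  (4-5)^2=1, (1-7)^2=36, (9-11)^2=4, (7-9)^2=4, (2-4)^2=4, (5-6)^2=1, (6-10)^2=16, (3-3)^2=0, (11-8)^2=9, (8-2)^2=36, (10-1)^2=81
sum(d^2) = 192.
Step 3: rho = 1 - 6*192 / (11*(11^2 - 1)) = 1 - 1152/1320 = 0.127273.
Step 4: Under H0, t = rho * sqrt((n-2)/(1-rho^2)) = 0.3849 ~ t(9).
Step 5: Two-sided p-value from the t-distribution with 9 df = 0.709215.
Step 6: alpha = 0.05. fail to reject H0.

rho = 0.1273, p = 0.709215, fail to reject H0 at alpha = 0.05.


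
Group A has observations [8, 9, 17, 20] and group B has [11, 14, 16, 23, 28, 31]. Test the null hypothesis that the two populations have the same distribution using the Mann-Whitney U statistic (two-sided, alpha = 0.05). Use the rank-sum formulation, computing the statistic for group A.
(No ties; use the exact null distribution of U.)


Step 1: Combine and sort all 10 observations; assign midranks.
sorted (value, group): (8,X), (9,X), (11,Y), (14,Y), (16,Y), (17,X), (20,X), (23,Y), (28,Y), (31,Y)
ranks: 8->1, 9->2, 11->3, 14->4, 16->5, 17->6, 20->7, 23->8, 28->9, 31->10
Step 2: Rank sum for X: R1 = 1 + 2 + 6 + 7 = 16.
Step 3: U_X = R1 - n1(n1+1)/2 = 16 - 4*5/2 = 16 - 10 = 6.
       U_Y = n1*n2 - U_X = 24 - 6 = 18.
Step 4: No ties, so the exact null distribution of U (based on enumerating the C(10,4) = 210 equally likely rank assignments) gives the two-sided p-value.
Step 5: p-value = 0.257143; compare to alpha = 0.05. fail to reject H0.

U_X = 6, p = 0.257143, fail to reject H0 at alpha = 0.05.


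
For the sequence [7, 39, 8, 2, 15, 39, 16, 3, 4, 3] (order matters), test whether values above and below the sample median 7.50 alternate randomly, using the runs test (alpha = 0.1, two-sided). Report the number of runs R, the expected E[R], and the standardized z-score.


Step 1: Compute median = 7.50; label A = above, B = below.
Labels in order: BAABAAABBB  (n_A = 5, n_B = 5)
Step 2: Count runs R = 5.
Step 3: Under H0 (random ordering), E[R] = 2*n_A*n_B/(n_A+n_B) + 1 = 2*5*5/10 + 1 = 6.0000.
        Var[R] = 2*n_A*n_B*(2*n_A*n_B - n_A - n_B) / ((n_A+n_B)^2 * (n_A+n_B-1)) = 2000/900 = 2.2222.
        SD[R] = 1.4907.
Step 4: Continuity-corrected z = (R + 0.5 - E[R]) / SD[R] = (5 + 0.5 - 6.0000) / 1.4907 = -0.3354.
Step 5: Two-sided p-value via normal approximation = 2*(1 - Phi(|z|)) = 0.737316.
Step 6: alpha = 0.1. fail to reject H0.

R = 5, z = -0.3354, p = 0.737316, fail to reject H0.


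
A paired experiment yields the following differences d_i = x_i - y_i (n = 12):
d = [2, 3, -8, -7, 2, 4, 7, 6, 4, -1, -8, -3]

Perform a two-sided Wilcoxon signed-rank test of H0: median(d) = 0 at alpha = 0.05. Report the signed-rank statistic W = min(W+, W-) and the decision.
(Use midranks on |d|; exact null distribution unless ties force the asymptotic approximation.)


Step 1: Drop any zero differences (none here) and take |d_i|.
|d| = [2, 3, 8, 7, 2, 4, 7, 6, 4, 1, 8, 3]
Step 2: Midrank |d_i| (ties get averaged ranks).
ranks: |2|->2.5, |3|->4.5, |8|->11.5, |7|->9.5, |2|->2.5, |4|->6.5, |7|->9.5, |6|->8, |4|->6.5, |1|->1, |8|->11.5, |3|->4.5
Step 3: Attach original signs; sum ranks with positive sign and with negative sign.
W+ = 2.5 + 4.5 + 2.5 + 6.5 + 9.5 + 8 + 6.5 = 40
W- = 11.5 + 9.5 + 1 + 11.5 + 4.5 = 38
(Check: W+ + W- = 78 should equal n(n+1)/2 = 78.)
Step 4: Test statistic W = min(W+, W-) = 38.
Step 5: Ties in |d|, so use the tie-corrected normal approximation.
        E[W] = n(n+1)/4 = 12*13/4 = 39.
        Tie groups: |d|=2 (t=2), |d|=3 (t=2), |d|=4 (t=2), |d|=7 (t=2), |d|=8 (t=2); sum(t^3 - t) = 30.
        Var[W] = n(n+1)(2n+1)/24 - sum(t^3-t)/48 = 3900/24 - 30/48 = 161.875.
        z = (W - E[W]) / sqrt(Var[W]) = (38 - 39) / 12.7230 = -0.0786.
        Two-sided p = 2*Phi(z) = 0.937353.
Step 6: alpha = 0.05. fail to reject H0.

W+ = 40, W- = 38, W = min = 38, p = 0.937353, fail to reject H0.


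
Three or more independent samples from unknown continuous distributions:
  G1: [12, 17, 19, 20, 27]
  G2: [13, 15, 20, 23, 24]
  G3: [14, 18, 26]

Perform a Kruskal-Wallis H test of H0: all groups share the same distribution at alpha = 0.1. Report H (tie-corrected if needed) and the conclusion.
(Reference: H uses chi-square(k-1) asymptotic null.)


Step 1: Combine all N = 13 observations and assign midranks.
sorted (value, group, rank): (12,G1,1), (13,G2,2), (14,G3,3), (15,G2,4), (17,G1,5), (18,G3,6), (19,G1,7), (20,G1,8.5), (20,G2,8.5), (23,G2,10), (24,G2,11), (26,G3,12), (27,G1,13)
Step 2: Sum ranks within each group.
R_1 = 34.5 (n_1 = 5)
R_2 = 35.5 (n_2 = 5)
R_3 = 21 (n_3 = 3)
Step 3: H = 12/(N(N+1)) * sum(R_i^2/n_i) - 3(N+1)
     = 12/(13*14) * (34.5^2/5 + 35.5^2/5 + 21^2/3) - 3*14
     = 0.065934 * 637.1 - 42
     = 0.006593.
Step 4: Ties present; correction factor C = 1 - 6/(13^3 - 13) = 0.997253. Corrected H = 0.006593 / 0.997253 = 0.006612.
Step 5: Under H0, H ~ chi^2(2); p-value = 0.996700.
Step 6: alpha = 0.1. fail to reject H0.

H = 0.0066, df = 2, p = 0.996700, fail to reject H0.


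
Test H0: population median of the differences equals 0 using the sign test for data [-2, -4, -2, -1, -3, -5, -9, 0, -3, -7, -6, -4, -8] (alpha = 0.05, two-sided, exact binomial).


Step 1: Discard zero differences. Original n = 13; n_eff = number of nonzero differences = 12.
Nonzero differences (with sign): -2, -4, -2, -1, -3, -5, -9, -3, -7, -6, -4, -8
Step 2: Count signs: positive = 0, negative = 12.
Step 3: Under H0: P(positive) = 0.5, so the number of positives S ~ Bin(12, 0.5).
Step 4: Two-sided exact p-value = sum of Bin(12,0.5) probabilities at or below the observed probability = 0.000488.
Step 5: alpha = 0.05. reject H0.

n_eff = 12, pos = 0, neg = 12, p = 0.000488, reject H0.


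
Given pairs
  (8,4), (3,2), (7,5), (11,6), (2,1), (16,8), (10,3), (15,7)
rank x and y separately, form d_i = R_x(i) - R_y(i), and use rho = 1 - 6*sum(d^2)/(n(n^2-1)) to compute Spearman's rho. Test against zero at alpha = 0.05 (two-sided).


Step 1: Rank x and y separately (midranks; no ties here).
rank(x): 8->4, 3->2, 7->3, 11->6, 2->1, 16->8, 10->5, 15->7
rank(y): 4->4, 2->2, 5->5, 6->6, 1->1, 8->8, 3->3, 7->7
Step 2: d_i = R_x(i) - R_y(i); compute d_i^2.
  (4-4)^2=0, (2-2)^2=0, (3-5)^2=4, (6-6)^2=0, (1-1)^2=0, (8-8)^2=0, (5-3)^2=4, (7-7)^2=0
sum(d^2) = 8.
Step 3: rho = 1 - 6*8 / (8*(8^2 - 1)) = 1 - 48/504 = 0.904762.
Step 4: Under H0, t = rho * sqrt((n-2)/(1-rho^2)) = 5.2034 ~ t(6).
Step 5: Two-sided p-value from the t-distribution with 6 df = 0.002008.
Step 6: alpha = 0.05. reject H0.

rho = 0.9048, p = 0.002008, reject H0 at alpha = 0.05.


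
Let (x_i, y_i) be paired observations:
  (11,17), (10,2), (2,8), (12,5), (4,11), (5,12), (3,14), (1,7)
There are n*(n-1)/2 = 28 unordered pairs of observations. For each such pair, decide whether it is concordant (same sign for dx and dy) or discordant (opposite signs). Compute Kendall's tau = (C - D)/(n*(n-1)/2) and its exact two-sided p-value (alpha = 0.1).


Step 1: Enumerate the 28 unordered pairs (i,j) with i<j and classify each by sign(x_j-x_i) * sign(y_j-y_i).
  (1,2):dx=-1,dy=-15->C; (1,3):dx=-9,dy=-9->C; (1,4):dx=+1,dy=-12->D; (1,5):dx=-7,dy=-6->C
  (1,6):dx=-6,dy=-5->C; (1,7):dx=-8,dy=-3->C; (1,8):dx=-10,dy=-10->C; (2,3):dx=-8,dy=+6->D
  (2,4):dx=+2,dy=+3->C; (2,5):dx=-6,dy=+9->D; (2,6):dx=-5,dy=+10->D; (2,7):dx=-7,dy=+12->D
  (2,8):dx=-9,dy=+5->D; (3,4):dx=+10,dy=-3->D; (3,5):dx=+2,dy=+3->C; (3,6):dx=+3,dy=+4->C
  (3,7):dx=+1,dy=+6->C; (3,8):dx=-1,dy=-1->C; (4,5):dx=-8,dy=+6->D; (4,6):dx=-7,dy=+7->D
  (4,7):dx=-9,dy=+9->D; (4,8):dx=-11,dy=+2->D; (5,6):dx=+1,dy=+1->C; (5,7):dx=-1,dy=+3->D
  (5,8):dx=-3,dy=-4->C; (6,7):dx=-2,dy=+2->D; (6,8):dx=-4,dy=-5->C; (7,8):dx=-2,dy=-7->C
Step 2: C = 15, D = 13, total pairs = 28.
Step 3: tau = (C - D)/(n(n-1)/2) = (15 - 13)/28 = 0.071429.
Step 4: Exact two-sided p-value (enumerate n! = 40320 permutations of y under H0): p = 0.904861.
Step 5: alpha = 0.1. fail to reject H0.

tau_b = 0.0714 (C=15, D=13), p = 0.904861, fail to reject H0.


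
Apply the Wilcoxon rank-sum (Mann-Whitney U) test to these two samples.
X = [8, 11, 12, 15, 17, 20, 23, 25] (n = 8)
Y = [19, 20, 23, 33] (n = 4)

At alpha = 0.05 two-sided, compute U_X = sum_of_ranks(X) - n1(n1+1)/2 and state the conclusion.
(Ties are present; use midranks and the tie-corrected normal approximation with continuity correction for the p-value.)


Step 1: Combine and sort all 12 observations; assign midranks.
sorted (value, group): (8,X), (11,X), (12,X), (15,X), (17,X), (19,Y), (20,X), (20,Y), (23,X), (23,Y), (25,X), (33,Y)
ranks: 8->1, 11->2, 12->3, 15->4, 17->5, 19->6, 20->7.5, 20->7.5, 23->9.5, 23->9.5, 25->11, 33->12
Step 2: Rank sum for X: R1 = 1 + 2 + 3 + 4 + 5 + 7.5 + 9.5 + 11 = 43.
Step 3: U_X = R1 - n1(n1+1)/2 = 43 - 8*9/2 = 43 - 36 = 7.
       U_Y = n1*n2 - U_X = 32 - 7 = 25.
Step 4: Ties are present, so use the tie-corrected normal approximation (with continuity correction) for the p-value.
Step 5: p-value = 0.147414; compare to alpha = 0.05. fail to reject H0.

U_X = 7, p = 0.147414, fail to reject H0 at alpha = 0.05.


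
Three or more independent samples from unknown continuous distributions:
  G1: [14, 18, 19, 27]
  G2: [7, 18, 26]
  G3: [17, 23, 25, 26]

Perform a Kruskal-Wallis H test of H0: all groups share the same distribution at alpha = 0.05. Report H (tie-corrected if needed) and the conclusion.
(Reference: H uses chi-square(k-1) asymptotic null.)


Step 1: Combine all N = 11 observations and assign midranks.
sorted (value, group, rank): (7,G2,1), (14,G1,2), (17,G3,3), (18,G1,4.5), (18,G2,4.5), (19,G1,6), (23,G3,7), (25,G3,8), (26,G2,9.5), (26,G3,9.5), (27,G1,11)
Step 2: Sum ranks within each group.
R_1 = 23.5 (n_1 = 4)
R_2 = 15 (n_2 = 3)
R_3 = 27.5 (n_3 = 4)
Step 3: H = 12/(N(N+1)) * sum(R_i^2/n_i) - 3(N+1)
     = 12/(11*12) * (23.5^2/4 + 15^2/3 + 27.5^2/4) - 3*12
     = 0.090909 * 402.125 - 36
     = 0.556818.
Step 4: Ties present; correction factor C = 1 - 12/(11^3 - 11) = 0.990909. Corrected H = 0.556818 / 0.990909 = 0.561927.
Step 5: Under H0, H ~ chi^2(2); p-value = 0.755056.
Step 6: alpha = 0.05. fail to reject H0.

H = 0.5619, df = 2, p = 0.755056, fail to reject H0.


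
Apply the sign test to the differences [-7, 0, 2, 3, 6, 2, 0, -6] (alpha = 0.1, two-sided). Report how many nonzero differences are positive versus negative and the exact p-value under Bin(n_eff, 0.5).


Step 1: Discard zero differences. Original n = 8; n_eff = number of nonzero differences = 6.
Nonzero differences (with sign): -7, +2, +3, +6, +2, -6
Step 2: Count signs: positive = 4, negative = 2.
Step 3: Under H0: P(positive) = 0.5, so the number of positives S ~ Bin(6, 0.5).
Step 4: Two-sided exact p-value = sum of Bin(6,0.5) probabilities at or below the observed probability = 0.687500.
Step 5: alpha = 0.1. fail to reject H0.

n_eff = 6, pos = 4, neg = 2, p = 0.687500, fail to reject H0.


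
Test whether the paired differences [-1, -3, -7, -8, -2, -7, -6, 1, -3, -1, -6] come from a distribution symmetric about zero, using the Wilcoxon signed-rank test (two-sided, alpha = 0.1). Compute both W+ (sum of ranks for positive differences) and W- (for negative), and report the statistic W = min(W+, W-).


Step 1: Drop any zero differences (none here) and take |d_i|.
|d| = [1, 3, 7, 8, 2, 7, 6, 1, 3, 1, 6]
Step 2: Midrank |d_i| (ties get averaged ranks).
ranks: |1|->2, |3|->5.5, |7|->9.5, |8|->11, |2|->4, |7|->9.5, |6|->7.5, |1|->2, |3|->5.5, |1|->2, |6|->7.5
Step 3: Attach original signs; sum ranks with positive sign and with negative sign.
W+ = 2 = 2
W- = 2 + 5.5 + 9.5 + 11 + 4 + 9.5 + 7.5 + 5.5 + 2 + 7.5 = 64
(Check: W+ + W- = 66 should equal n(n+1)/2 = 66.)
Step 4: Test statistic W = min(W+, W-) = 2.
Step 5: Ties in |d|, so use the tie-corrected normal approximation.
        E[W] = n(n+1)/4 = 11*12/4 = 33.
        Tie groups: |d|=1 (t=3), |d|=3 (t=2), |d|=6 (t=2), |d|=7 (t=2); sum(t^3 - t) = 42.
        Var[W] = n(n+1)(2n+1)/24 - sum(t^3-t)/48 = 3036/24 - 42/48 = 125.625.
        z = (W - E[W]) / sqrt(Var[W]) = (2 - 33) / 11.2083 = -2.7658.
        Two-sided p = 2*Phi(z) = 0.005678.
Step 6: alpha = 0.1. reject H0.

W+ = 2, W- = 64, W = min = 2, p = 0.005678, reject H0.


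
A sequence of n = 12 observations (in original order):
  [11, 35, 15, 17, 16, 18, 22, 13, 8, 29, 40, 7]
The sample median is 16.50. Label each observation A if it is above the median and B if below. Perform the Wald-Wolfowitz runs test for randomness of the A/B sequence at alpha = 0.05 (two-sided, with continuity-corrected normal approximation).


Step 1: Compute median = 16.50; label A = above, B = below.
Labels in order: BABABAABBAAB  (n_A = 6, n_B = 6)
Step 2: Count runs R = 9.
Step 3: Under H0 (random ordering), E[R] = 2*n_A*n_B/(n_A+n_B) + 1 = 2*6*6/12 + 1 = 7.0000.
        Var[R] = 2*n_A*n_B*(2*n_A*n_B - n_A - n_B) / ((n_A+n_B)^2 * (n_A+n_B-1)) = 4320/1584 = 2.7273.
        SD[R] = 1.6514.
Step 4: Continuity-corrected z = (R - 0.5 - E[R]) / SD[R] = (9 - 0.5 - 7.0000) / 1.6514 = 0.9083.
Step 5: Two-sided p-value via normal approximation = 2*(1 - Phi(|z|)) = 0.363722.
Step 6: alpha = 0.05. fail to reject H0.

R = 9, z = 0.9083, p = 0.363722, fail to reject H0.


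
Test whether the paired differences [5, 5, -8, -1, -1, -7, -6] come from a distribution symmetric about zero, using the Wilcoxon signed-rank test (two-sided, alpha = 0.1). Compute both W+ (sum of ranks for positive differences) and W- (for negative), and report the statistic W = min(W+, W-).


Step 1: Drop any zero differences (none here) and take |d_i|.
|d| = [5, 5, 8, 1, 1, 7, 6]
Step 2: Midrank |d_i| (ties get averaged ranks).
ranks: |5|->3.5, |5|->3.5, |8|->7, |1|->1.5, |1|->1.5, |7|->6, |6|->5
Step 3: Attach original signs; sum ranks with positive sign and with negative sign.
W+ = 3.5 + 3.5 = 7
W- = 7 + 1.5 + 1.5 + 6 + 5 = 21
(Check: W+ + W- = 28 should equal n(n+1)/2 = 28.)
Step 4: Test statistic W = min(W+, W-) = 7.
Step 5: Ties in |d|, so use the tie-corrected normal approximation.
        E[W] = n(n+1)/4 = 7*8/4 = 14.
        Tie groups: |d|=1 (t=2), |d|=5 (t=2); sum(t^3 - t) = 12.
        Var[W] = n(n+1)(2n+1)/24 - sum(t^3-t)/48 = 840/24 - 12/48 = 34.75.
        z = (W - E[W]) / sqrt(Var[W]) = (7 - 14) / 5.8949 = -1.1875.
        Two-sided p = 2*Phi(z) = 0.235044.
Step 6: alpha = 0.1. fail to reject H0.

W+ = 7, W- = 21, W = min = 7, p = 0.235044, fail to reject H0.


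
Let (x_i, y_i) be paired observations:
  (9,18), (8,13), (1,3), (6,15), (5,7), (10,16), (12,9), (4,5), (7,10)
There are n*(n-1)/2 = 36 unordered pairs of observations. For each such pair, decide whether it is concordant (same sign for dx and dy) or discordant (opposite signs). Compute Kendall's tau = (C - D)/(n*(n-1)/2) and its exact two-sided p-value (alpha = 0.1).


Step 1: Enumerate the 36 unordered pairs (i,j) with i<j and classify each by sign(x_j-x_i) * sign(y_j-y_i).
  (1,2):dx=-1,dy=-5->C; (1,3):dx=-8,dy=-15->C; (1,4):dx=-3,dy=-3->C; (1,5):dx=-4,dy=-11->C
  (1,6):dx=+1,dy=-2->D; (1,7):dx=+3,dy=-9->D; (1,8):dx=-5,dy=-13->C; (1,9):dx=-2,dy=-8->C
  (2,3):dx=-7,dy=-10->C; (2,4):dx=-2,dy=+2->D; (2,5):dx=-3,dy=-6->C; (2,6):dx=+2,dy=+3->C
  (2,7):dx=+4,dy=-4->D; (2,8):dx=-4,dy=-8->C; (2,9):dx=-1,dy=-3->C; (3,4):dx=+5,dy=+12->C
  (3,5):dx=+4,dy=+4->C; (3,6):dx=+9,dy=+13->C; (3,7):dx=+11,dy=+6->C; (3,8):dx=+3,dy=+2->C
  (3,9):dx=+6,dy=+7->C; (4,5):dx=-1,dy=-8->C; (4,6):dx=+4,dy=+1->C; (4,7):dx=+6,dy=-6->D
  (4,8):dx=-2,dy=-10->C; (4,9):dx=+1,dy=-5->D; (5,6):dx=+5,dy=+9->C; (5,7):dx=+7,dy=+2->C
  (5,8):dx=-1,dy=-2->C; (5,9):dx=+2,dy=+3->C; (6,7):dx=+2,dy=-7->D; (6,8):dx=-6,dy=-11->C
  (6,9):dx=-3,dy=-6->C; (7,8):dx=-8,dy=-4->C; (7,9):dx=-5,dy=+1->D; (8,9):dx=+3,dy=+5->C
Step 2: C = 28, D = 8, total pairs = 36.
Step 3: tau = (C - D)/(n(n-1)/2) = (28 - 8)/36 = 0.555556.
Step 4: Exact two-sided p-value (enumerate n! = 362880 permutations of y under H0): p = 0.044615.
Step 5: alpha = 0.1. reject H0.

tau_b = 0.5556 (C=28, D=8), p = 0.044615, reject H0.


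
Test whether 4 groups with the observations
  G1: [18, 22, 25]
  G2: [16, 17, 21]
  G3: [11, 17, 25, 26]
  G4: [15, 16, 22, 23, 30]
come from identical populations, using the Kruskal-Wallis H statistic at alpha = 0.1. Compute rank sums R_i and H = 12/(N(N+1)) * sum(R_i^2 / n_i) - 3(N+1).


Step 1: Combine all N = 15 observations and assign midranks.
sorted (value, group, rank): (11,G3,1), (15,G4,2), (16,G2,3.5), (16,G4,3.5), (17,G2,5.5), (17,G3,5.5), (18,G1,7), (21,G2,8), (22,G1,9.5), (22,G4,9.5), (23,G4,11), (25,G1,12.5), (25,G3,12.5), (26,G3,14), (30,G4,15)
Step 2: Sum ranks within each group.
R_1 = 29 (n_1 = 3)
R_2 = 17 (n_2 = 3)
R_3 = 33 (n_3 = 4)
R_4 = 41 (n_4 = 5)
Step 3: H = 12/(N(N+1)) * sum(R_i^2/n_i) - 3(N+1)
     = 12/(15*16) * (29^2/3 + 17^2/3 + 33^2/4 + 41^2/5) - 3*16
     = 0.050000 * 985.117 - 48
     = 1.255833.
Step 4: Ties present; correction factor C = 1 - 24/(15^3 - 15) = 0.992857. Corrected H = 1.255833 / 0.992857 = 1.264868.
Step 5: Under H0, H ~ chi^2(3); p-value = 0.737492.
Step 6: alpha = 0.1. fail to reject H0.

H = 1.2649, df = 3, p = 0.737492, fail to reject H0.


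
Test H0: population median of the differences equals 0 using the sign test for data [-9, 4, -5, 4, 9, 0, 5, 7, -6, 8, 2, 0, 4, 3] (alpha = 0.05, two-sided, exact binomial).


Step 1: Discard zero differences. Original n = 14; n_eff = number of nonzero differences = 12.
Nonzero differences (with sign): -9, +4, -5, +4, +9, +5, +7, -6, +8, +2, +4, +3
Step 2: Count signs: positive = 9, negative = 3.
Step 3: Under H0: P(positive) = 0.5, so the number of positives S ~ Bin(12, 0.5).
Step 4: Two-sided exact p-value = sum of Bin(12,0.5) probabilities at or below the observed probability = 0.145996.
Step 5: alpha = 0.05. fail to reject H0.

n_eff = 12, pos = 9, neg = 3, p = 0.145996, fail to reject H0.


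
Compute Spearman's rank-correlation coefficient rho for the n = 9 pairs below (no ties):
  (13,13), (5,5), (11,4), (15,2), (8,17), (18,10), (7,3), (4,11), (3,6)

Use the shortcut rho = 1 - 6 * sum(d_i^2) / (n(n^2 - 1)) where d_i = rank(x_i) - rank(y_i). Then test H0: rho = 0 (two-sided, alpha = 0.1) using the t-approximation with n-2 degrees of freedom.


Step 1: Rank x and y separately (midranks; no ties here).
rank(x): 13->7, 5->3, 11->6, 15->8, 8->5, 18->9, 7->4, 4->2, 3->1
rank(y): 13->8, 5->4, 4->3, 2->1, 17->9, 10->6, 3->2, 11->7, 6->5
Step 2: d_i = R_x(i) - R_y(i); compute d_i^2.
  (7-8)^2=1, (3-4)^2=1, (6-3)^2=9, (8-1)^2=49, (5-9)^2=16, (9-6)^2=9, (4-2)^2=4, (2-7)^2=25, (1-5)^2=16
sum(d^2) = 130.
Step 3: rho = 1 - 6*130 / (9*(9^2 - 1)) = 1 - 780/720 = -0.083333.
Step 4: Under H0, t = rho * sqrt((n-2)/(1-rho^2)) = -0.2212 ~ t(7).
Step 5: Two-sided p-value from the t-distribution with 7 df = 0.831214.
Step 6: alpha = 0.1. fail to reject H0.

rho = -0.0833, p = 0.831214, fail to reject H0 at alpha = 0.1.


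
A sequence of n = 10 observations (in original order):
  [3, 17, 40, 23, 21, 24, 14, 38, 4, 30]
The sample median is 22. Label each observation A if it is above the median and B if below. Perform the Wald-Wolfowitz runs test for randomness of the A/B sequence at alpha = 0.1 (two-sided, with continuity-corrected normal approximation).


Step 1: Compute median = 22; label A = above, B = below.
Labels in order: BBAABABABA  (n_A = 5, n_B = 5)
Step 2: Count runs R = 8.
Step 3: Under H0 (random ordering), E[R] = 2*n_A*n_B/(n_A+n_B) + 1 = 2*5*5/10 + 1 = 6.0000.
        Var[R] = 2*n_A*n_B*(2*n_A*n_B - n_A - n_B) / ((n_A+n_B)^2 * (n_A+n_B-1)) = 2000/900 = 2.2222.
        SD[R] = 1.4907.
Step 4: Continuity-corrected z = (R - 0.5 - E[R]) / SD[R] = (8 - 0.5 - 6.0000) / 1.4907 = 1.0062.
Step 5: Two-sided p-value via normal approximation = 2*(1 - Phi(|z|)) = 0.314305.
Step 6: alpha = 0.1. fail to reject H0.

R = 8, z = 1.0062, p = 0.314305, fail to reject H0.


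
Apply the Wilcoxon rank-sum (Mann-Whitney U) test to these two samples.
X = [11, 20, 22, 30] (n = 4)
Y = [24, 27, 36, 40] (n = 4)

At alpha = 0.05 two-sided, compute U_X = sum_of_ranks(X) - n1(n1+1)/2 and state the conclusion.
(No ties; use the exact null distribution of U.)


Step 1: Combine and sort all 8 observations; assign midranks.
sorted (value, group): (11,X), (20,X), (22,X), (24,Y), (27,Y), (30,X), (36,Y), (40,Y)
ranks: 11->1, 20->2, 22->3, 24->4, 27->5, 30->6, 36->7, 40->8
Step 2: Rank sum for X: R1 = 1 + 2 + 3 + 6 = 12.
Step 3: U_X = R1 - n1(n1+1)/2 = 12 - 4*5/2 = 12 - 10 = 2.
       U_Y = n1*n2 - U_X = 16 - 2 = 14.
Step 4: No ties, so the exact null distribution of U (based on enumerating the C(8,4) = 70 equally likely rank assignments) gives the two-sided p-value.
Step 5: p-value = 0.114286; compare to alpha = 0.05. fail to reject H0.

U_X = 2, p = 0.114286, fail to reject H0 at alpha = 0.05.


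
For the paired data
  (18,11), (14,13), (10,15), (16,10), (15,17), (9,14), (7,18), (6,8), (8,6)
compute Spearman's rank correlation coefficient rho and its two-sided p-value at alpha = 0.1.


Step 1: Rank x and y separately (midranks; no ties here).
rank(x): 18->9, 14->6, 10->5, 16->8, 15->7, 9->4, 7->2, 6->1, 8->3
rank(y): 11->4, 13->5, 15->7, 10->3, 17->8, 14->6, 18->9, 8->2, 6->1
Step 2: d_i = R_x(i) - R_y(i); compute d_i^2.
  (9-4)^2=25, (6-5)^2=1, (5-7)^2=4, (8-3)^2=25, (7-8)^2=1, (4-6)^2=4, (2-9)^2=49, (1-2)^2=1, (3-1)^2=4
sum(d^2) = 114.
Step 3: rho = 1 - 6*114 / (9*(9^2 - 1)) = 1 - 684/720 = 0.050000.
Step 4: Under H0, t = rho * sqrt((n-2)/(1-rho^2)) = 0.1325 ~ t(7).
Step 5: Two-sided p-value from the t-distribution with 7 df = 0.898353.
Step 6: alpha = 0.1. fail to reject H0.

rho = 0.0500, p = 0.898353, fail to reject H0 at alpha = 0.1.


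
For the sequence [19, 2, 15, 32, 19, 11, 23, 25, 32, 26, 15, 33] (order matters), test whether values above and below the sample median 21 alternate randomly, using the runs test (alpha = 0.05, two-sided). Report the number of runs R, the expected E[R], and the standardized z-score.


Step 1: Compute median = 21; label A = above, B = below.
Labels in order: BBBABBAAAABA  (n_A = 6, n_B = 6)
Step 2: Count runs R = 6.
Step 3: Under H0 (random ordering), E[R] = 2*n_A*n_B/(n_A+n_B) + 1 = 2*6*6/12 + 1 = 7.0000.
        Var[R] = 2*n_A*n_B*(2*n_A*n_B - n_A - n_B) / ((n_A+n_B)^2 * (n_A+n_B-1)) = 4320/1584 = 2.7273.
        SD[R] = 1.6514.
Step 4: Continuity-corrected z = (R + 0.5 - E[R]) / SD[R] = (6 + 0.5 - 7.0000) / 1.6514 = -0.3028.
Step 5: Two-sided p-value via normal approximation = 2*(1 - Phi(|z|)) = 0.762069.
Step 6: alpha = 0.05. fail to reject H0.

R = 6, z = -0.3028, p = 0.762069, fail to reject H0.


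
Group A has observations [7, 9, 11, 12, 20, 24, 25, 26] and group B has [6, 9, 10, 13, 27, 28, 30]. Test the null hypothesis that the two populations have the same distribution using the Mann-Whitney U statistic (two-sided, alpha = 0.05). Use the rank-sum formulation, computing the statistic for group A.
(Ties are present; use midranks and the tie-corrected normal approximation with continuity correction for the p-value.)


Step 1: Combine and sort all 15 observations; assign midranks.
sorted (value, group): (6,Y), (7,X), (9,X), (9,Y), (10,Y), (11,X), (12,X), (13,Y), (20,X), (24,X), (25,X), (26,X), (27,Y), (28,Y), (30,Y)
ranks: 6->1, 7->2, 9->3.5, 9->3.5, 10->5, 11->6, 12->7, 13->8, 20->9, 24->10, 25->11, 26->12, 27->13, 28->14, 30->15
Step 2: Rank sum for X: R1 = 2 + 3.5 + 6 + 7 + 9 + 10 + 11 + 12 = 60.5.
Step 3: U_X = R1 - n1(n1+1)/2 = 60.5 - 8*9/2 = 60.5 - 36 = 24.5.
       U_Y = n1*n2 - U_X = 56 - 24.5 = 31.5.
Step 4: Ties are present, so use the tie-corrected normal approximation (with continuity correction) for the p-value.
Step 5: p-value = 0.728221; compare to alpha = 0.05. fail to reject H0.

U_X = 24.5, p = 0.728221, fail to reject H0 at alpha = 0.05.


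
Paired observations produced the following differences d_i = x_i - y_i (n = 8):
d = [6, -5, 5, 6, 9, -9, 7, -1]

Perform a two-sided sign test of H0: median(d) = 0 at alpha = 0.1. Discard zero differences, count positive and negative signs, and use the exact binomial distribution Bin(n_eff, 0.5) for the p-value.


Step 1: Discard zero differences. Original n = 8; n_eff = number of nonzero differences = 8.
Nonzero differences (with sign): +6, -5, +5, +6, +9, -9, +7, -1
Step 2: Count signs: positive = 5, negative = 3.
Step 3: Under H0: P(positive) = 0.5, so the number of positives S ~ Bin(8, 0.5).
Step 4: Two-sided exact p-value = sum of Bin(8,0.5) probabilities at or below the observed probability = 0.726562.
Step 5: alpha = 0.1. fail to reject H0.

n_eff = 8, pos = 5, neg = 3, p = 0.726562, fail to reject H0.


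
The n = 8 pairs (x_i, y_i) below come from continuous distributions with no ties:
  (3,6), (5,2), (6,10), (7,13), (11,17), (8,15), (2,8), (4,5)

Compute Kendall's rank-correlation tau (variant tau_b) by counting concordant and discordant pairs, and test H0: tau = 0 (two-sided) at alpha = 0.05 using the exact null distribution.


Step 1: Enumerate the 28 unordered pairs (i,j) with i<j and classify each by sign(x_j-x_i) * sign(y_j-y_i).
  (1,2):dx=+2,dy=-4->D; (1,3):dx=+3,dy=+4->C; (1,4):dx=+4,dy=+7->C; (1,5):dx=+8,dy=+11->C
  (1,6):dx=+5,dy=+9->C; (1,7):dx=-1,dy=+2->D; (1,8):dx=+1,dy=-1->D; (2,3):dx=+1,dy=+8->C
  (2,4):dx=+2,dy=+11->C; (2,5):dx=+6,dy=+15->C; (2,6):dx=+3,dy=+13->C; (2,7):dx=-3,dy=+6->D
  (2,8):dx=-1,dy=+3->D; (3,4):dx=+1,dy=+3->C; (3,5):dx=+5,dy=+7->C; (3,6):dx=+2,dy=+5->C
  (3,7):dx=-4,dy=-2->C; (3,8):dx=-2,dy=-5->C; (4,5):dx=+4,dy=+4->C; (4,6):dx=+1,dy=+2->C
  (4,7):dx=-5,dy=-5->C; (4,8):dx=-3,dy=-8->C; (5,6):dx=-3,dy=-2->C; (5,7):dx=-9,dy=-9->C
  (5,8):dx=-7,dy=-12->C; (6,7):dx=-6,dy=-7->C; (6,8):dx=-4,dy=-10->C; (7,8):dx=+2,dy=-3->D
Step 2: C = 22, D = 6, total pairs = 28.
Step 3: tau = (C - D)/(n(n-1)/2) = (22 - 6)/28 = 0.571429.
Step 4: Exact two-sided p-value (enumerate n! = 40320 permutations of y under H0): p = 0.061012.
Step 5: alpha = 0.05. fail to reject H0.

tau_b = 0.5714 (C=22, D=6), p = 0.061012, fail to reject H0.
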